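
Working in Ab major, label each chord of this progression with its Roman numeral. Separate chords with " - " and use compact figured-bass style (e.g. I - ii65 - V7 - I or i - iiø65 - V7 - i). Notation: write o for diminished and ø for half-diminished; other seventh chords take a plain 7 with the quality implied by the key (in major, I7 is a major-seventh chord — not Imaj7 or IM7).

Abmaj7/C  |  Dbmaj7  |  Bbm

I65 - IV7 - ii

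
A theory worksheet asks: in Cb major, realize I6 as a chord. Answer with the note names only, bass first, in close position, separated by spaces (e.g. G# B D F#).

In Cb major, the first degree is Cb, and the diatonic chord built there is a major triad.
That chord is spelled Cb-Eb-Gb.
With the 6 figure the chord is in first inversion; from the bass Eb upward in close position it reads Eb-Gb-Cb.

Eb Gb Cb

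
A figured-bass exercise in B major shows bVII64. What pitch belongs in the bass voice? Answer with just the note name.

E

bVII in B major has root A; the chord is A-C#-E.
The figure 64 means second inversion — the fifth is in the bass.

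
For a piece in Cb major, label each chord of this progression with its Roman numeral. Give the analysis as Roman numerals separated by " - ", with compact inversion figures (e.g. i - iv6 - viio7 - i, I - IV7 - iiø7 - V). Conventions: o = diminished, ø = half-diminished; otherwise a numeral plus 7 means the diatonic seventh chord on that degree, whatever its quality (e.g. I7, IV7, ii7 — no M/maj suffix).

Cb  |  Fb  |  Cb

I - IV - I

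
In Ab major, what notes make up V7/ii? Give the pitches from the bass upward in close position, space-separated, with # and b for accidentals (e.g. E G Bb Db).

The slash means an applied dominant: we want the dominant of ii. In Ab major, ii is Bb minor, and its dominant is built on F.
Building a dominant seventh chord on F gives F-A-C-Eb.

F A C Eb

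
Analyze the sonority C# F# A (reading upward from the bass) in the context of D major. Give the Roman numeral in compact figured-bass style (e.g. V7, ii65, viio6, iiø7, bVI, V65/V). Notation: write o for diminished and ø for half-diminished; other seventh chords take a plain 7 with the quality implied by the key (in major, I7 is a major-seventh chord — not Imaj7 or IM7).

iii64

Stacked in thirds the chord is F#-A-C#: a minor triad on F#.
F# is scale degree 3 in D major, and a minor triad on that degree is written iii.
With C# in the bass the chord is in second inversion, so the figured bass is 64.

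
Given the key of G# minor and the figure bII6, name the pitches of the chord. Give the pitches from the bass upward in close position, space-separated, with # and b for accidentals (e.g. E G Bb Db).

Scale degree 2 in G# minor is A#; lowering it a half step gives A. bII6 is the Neapolitan sixth — a major triad on the lowered second degree, here in its customary first inversion.
So the chord is A-C#-E, a major triad.
With the 6 figure the chord is in first inversion; from the bass C# upward in close position it reads C#-E-A.

C# E A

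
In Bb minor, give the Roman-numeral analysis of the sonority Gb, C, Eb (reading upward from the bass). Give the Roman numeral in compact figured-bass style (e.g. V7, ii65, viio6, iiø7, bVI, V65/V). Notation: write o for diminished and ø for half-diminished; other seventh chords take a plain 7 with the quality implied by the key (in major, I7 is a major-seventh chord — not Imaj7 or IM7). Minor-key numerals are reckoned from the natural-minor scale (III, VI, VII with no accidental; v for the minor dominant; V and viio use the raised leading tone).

The pitches C-Eb-Gb form a diminished triad rooted on C.
C is scale degree 2 in Bb minor, and a diminished triad on that degree is written iio.
With Gb in the bass the chord is in second inversion, so the figured bass is 64.

iio64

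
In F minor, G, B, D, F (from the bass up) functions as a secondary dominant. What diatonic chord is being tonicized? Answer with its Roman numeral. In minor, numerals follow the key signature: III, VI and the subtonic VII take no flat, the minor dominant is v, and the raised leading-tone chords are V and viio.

The chord is a dominant seventh chord on G.
A dominant resolves down a perfect fifth: G → C. In F minor, C is scale degree 5, i.e. V.

V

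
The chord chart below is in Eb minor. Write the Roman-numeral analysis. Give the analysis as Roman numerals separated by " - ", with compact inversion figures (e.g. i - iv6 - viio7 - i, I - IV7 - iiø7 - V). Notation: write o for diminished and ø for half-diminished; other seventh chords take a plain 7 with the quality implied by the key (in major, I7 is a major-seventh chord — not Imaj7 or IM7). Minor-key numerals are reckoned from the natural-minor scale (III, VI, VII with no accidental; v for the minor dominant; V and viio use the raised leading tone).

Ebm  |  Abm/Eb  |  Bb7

i - iv64 - V7

Ebm: minor triad on Eb = scale degree 1 → i.
Abm/Eb: root Ab is the subdominant; minor triad there is iv64.
Bb7: root Bb is the dominant; dominant seventh chord there is V7.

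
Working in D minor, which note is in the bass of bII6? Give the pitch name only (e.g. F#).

bII in D minor has root Eb; the chord is Eb-G-Bb.
The figure 6 means first inversion — the third is in the bass.

G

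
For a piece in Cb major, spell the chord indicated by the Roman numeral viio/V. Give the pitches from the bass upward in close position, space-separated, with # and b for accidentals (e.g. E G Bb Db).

The slash marks an applied leading-tone chord: viio of V. In Cb major, V is Gb, so the leading tone to it is F, a half step below.
Building a diminished triad on F gives F-Ab-Cb.

F Ab Cb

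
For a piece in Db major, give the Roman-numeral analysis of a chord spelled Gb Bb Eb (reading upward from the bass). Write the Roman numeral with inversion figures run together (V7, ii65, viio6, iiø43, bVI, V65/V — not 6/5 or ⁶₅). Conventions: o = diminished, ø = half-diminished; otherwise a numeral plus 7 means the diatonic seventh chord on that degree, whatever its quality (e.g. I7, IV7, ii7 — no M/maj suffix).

ii6

Stacked in thirds the chord is Eb-Gb-Bb: a minor triad on Eb.
In Db major, Eb is the supertonic; the diatonic minor triad there is ii.
With Gb in the bass the chord is in first inversion, so the figured bass is 6.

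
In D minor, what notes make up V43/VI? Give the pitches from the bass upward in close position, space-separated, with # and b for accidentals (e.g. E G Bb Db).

C Eb F A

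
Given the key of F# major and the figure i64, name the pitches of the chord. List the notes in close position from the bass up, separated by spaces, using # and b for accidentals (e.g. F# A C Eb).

C# F# A

Scale degree 1 in F# major is F#; here the chord built on it is altered to a minor triad. i64 is the minor tonic, borrowed from the parallel minor.
So the chord is F#-A-C#, a minor triad.
With the 64 figure the chord is in second inversion; from the bass C# upward in close position it reads C#-F#-A.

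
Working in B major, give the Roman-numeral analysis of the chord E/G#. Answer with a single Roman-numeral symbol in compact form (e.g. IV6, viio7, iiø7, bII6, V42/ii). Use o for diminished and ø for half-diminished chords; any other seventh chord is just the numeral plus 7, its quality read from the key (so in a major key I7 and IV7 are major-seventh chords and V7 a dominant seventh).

The pitches E-G#-B form a major triad rooted on E.
E is scale degree 4 in B major, and a major triad on that degree is written IV.
With G# in the bass the chord is in first inversion, so the figured bass is 6.

IV6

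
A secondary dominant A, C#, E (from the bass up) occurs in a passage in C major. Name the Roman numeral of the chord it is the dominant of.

The chord is a major triad on A.
A dominant resolves down a perfect fifth: A → D. In C major, D is scale degree 2, i.e. ii.

ii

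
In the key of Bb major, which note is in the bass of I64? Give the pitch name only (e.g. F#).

F

I in Bb major has root Bb; the chord is Bb-D-F.
The figure 64 means second inversion — the fifth is in the bass.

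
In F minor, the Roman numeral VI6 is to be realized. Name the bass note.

F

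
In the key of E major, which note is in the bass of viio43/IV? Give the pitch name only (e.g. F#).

D

The applied chord viio43/IV is rooted on G#: G#-B-D-F.
The figure 43 means second inversion — the fifth is in the bass.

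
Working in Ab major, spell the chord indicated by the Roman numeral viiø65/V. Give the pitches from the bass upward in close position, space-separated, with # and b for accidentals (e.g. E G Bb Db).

F Ab C D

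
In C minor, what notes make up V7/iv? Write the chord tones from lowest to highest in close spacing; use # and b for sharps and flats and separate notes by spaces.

C E G Bb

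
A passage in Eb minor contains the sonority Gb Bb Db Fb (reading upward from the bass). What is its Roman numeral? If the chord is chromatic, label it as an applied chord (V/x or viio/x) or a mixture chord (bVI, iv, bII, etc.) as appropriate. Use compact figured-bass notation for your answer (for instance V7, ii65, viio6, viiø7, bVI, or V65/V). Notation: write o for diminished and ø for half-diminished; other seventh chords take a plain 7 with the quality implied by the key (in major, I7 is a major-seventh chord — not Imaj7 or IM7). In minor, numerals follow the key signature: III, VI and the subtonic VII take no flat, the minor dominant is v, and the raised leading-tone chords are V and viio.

V7/VI

Stacked in thirds the chord is Gb-Bb-Db-Fb: a dominant seventh chord on Gb.
Gb is not a diatonic chord root with this quality in Eb minor, but it lies a perfect fifth above Cb (VI), so the chord functions as an applied dominant of VI.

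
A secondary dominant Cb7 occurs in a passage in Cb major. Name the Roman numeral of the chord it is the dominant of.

IV

The chord is a dominant seventh chord on Cb.
A dominant resolves down a perfect fifth: Cb → Fb. In Cb major, Fb is scale degree 4, i.e. IV.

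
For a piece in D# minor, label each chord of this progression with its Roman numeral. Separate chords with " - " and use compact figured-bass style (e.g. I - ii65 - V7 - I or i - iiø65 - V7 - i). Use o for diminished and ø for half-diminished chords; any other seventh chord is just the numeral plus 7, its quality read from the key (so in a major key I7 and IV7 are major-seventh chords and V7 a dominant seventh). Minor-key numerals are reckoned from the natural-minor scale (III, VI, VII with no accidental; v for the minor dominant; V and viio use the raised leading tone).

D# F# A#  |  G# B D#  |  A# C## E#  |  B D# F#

i - iv - V - VI

D#-F#-A#: root D# is the tonic; minor triad there is i.
G#-B-D# has root G#, degree 4 in D# minor, so iv.
A#-C##-E#: major triad on A# = scale degree 5 → V.
B-D#-F#: major triad on B = scale degree 6 → VI.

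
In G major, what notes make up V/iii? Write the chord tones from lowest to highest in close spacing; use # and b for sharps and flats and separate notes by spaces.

The slash means an applied dominant: we want the dominant of iii. In G major, iii is B minor, and its dominant is built on F#.
Building a major triad on F# gives F#-A#-C#.

F# A# C#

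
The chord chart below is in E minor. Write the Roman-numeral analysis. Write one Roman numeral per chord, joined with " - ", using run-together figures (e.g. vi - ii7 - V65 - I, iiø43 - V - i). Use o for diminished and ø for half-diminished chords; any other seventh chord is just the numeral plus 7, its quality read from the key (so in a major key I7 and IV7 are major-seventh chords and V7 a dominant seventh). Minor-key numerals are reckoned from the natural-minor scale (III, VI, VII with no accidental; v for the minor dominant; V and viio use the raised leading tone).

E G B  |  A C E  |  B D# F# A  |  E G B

E-G-B: root E is the tonic; minor triad there is i.
A-C-E: root A is the subdominant; minor triad there is iv.
B-D#-F#-A has root B, degree 5 in E minor, so V7.
E-G-B: root E is the tonic; minor triad there is i.

i - iv - V7 - i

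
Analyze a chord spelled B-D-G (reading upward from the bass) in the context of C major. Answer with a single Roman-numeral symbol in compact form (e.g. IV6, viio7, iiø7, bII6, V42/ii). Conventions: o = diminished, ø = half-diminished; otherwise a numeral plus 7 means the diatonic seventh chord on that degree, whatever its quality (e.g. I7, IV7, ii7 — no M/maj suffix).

V6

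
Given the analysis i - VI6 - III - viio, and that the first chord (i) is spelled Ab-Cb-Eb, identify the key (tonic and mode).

Ab minor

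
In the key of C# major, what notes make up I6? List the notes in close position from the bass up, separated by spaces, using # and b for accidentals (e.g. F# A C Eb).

E# G# C#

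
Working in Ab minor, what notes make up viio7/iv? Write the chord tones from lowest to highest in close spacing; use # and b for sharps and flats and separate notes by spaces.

The slash marks an applied leading-tone chord: viio of iv. In Ab minor, iv is Db, so the leading tone to it is C, a half step below.
Building a fully diminished seventh chord on C gives C-Eb-Gb-Bbb.

C Eb Gb Bbb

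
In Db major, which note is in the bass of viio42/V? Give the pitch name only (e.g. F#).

The applied chord viio42/V is rooted on G: G-Bb-Db-Fb.
The figure 42 means third inversion — the seventh is in the bass.

Fb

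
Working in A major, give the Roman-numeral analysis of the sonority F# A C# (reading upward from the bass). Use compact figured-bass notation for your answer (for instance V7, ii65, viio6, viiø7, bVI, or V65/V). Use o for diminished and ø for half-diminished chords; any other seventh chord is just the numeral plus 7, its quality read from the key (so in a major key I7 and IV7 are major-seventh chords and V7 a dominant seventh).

vi

The pitches F#-A-C# form a minor triad rooted on F#.
In A major, F# is the submediant; the diatonic minor triad there is vi.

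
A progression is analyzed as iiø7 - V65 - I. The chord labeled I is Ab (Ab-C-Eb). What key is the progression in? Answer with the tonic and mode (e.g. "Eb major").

The anchor chord is a major triad on Ab, labeled I.
If Ab is scale degree 1 and the mode makes that degree carry a major triad, the tonic is Ab and the mode is major.

Ab major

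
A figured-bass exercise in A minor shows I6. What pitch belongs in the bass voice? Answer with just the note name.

C#

I in A minor has root A; the chord is A-C#-E.
The figure 6 means first inversion — the third is in the bass.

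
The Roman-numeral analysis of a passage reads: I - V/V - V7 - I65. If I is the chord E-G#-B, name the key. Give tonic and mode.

The anchor chord is a major triad on E, labeled I.
If E is scale degree 1 and the mode makes that degree carry a major triad, the tonic is E and the mode is major.

E major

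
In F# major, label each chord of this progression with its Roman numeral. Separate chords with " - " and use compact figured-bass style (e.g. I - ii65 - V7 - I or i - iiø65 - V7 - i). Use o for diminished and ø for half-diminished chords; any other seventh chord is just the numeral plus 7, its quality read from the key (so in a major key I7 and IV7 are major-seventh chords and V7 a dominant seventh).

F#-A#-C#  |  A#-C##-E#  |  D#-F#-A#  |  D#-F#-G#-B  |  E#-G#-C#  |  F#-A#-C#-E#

I - V/vi - vi - ii43 - V6 - I7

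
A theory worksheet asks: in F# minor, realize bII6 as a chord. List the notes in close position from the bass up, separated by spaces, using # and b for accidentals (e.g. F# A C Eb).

Scale degree 2 in F# minor is G#; lowering it a half step gives G. bII6 is the Neapolitan sixth — a major triad on the lowered second degree, here in its customary first inversion.
So the chord is G-B-D, a major triad.
The figured bass 6 indicates first inversion, placing the third (B) in the bass: B-D-G.

B D G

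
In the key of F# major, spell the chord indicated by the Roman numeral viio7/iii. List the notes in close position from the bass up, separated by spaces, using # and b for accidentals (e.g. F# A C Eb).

The slash marks an applied leading-tone chord: viio of iii. In F# major, iii is A#, so the leading tone to it is G##, a half step below.
Building a fully diminished seventh chord on G## gives G##-B#-D#-F#.

G## B# D# F#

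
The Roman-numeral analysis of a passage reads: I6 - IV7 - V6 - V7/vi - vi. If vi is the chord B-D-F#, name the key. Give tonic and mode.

vi is given as B-D-F# — a minor triad with root B.
vi on B implies B is the submediant; that puts the tonic at D, and the lowercase numeral fits major mode.

D major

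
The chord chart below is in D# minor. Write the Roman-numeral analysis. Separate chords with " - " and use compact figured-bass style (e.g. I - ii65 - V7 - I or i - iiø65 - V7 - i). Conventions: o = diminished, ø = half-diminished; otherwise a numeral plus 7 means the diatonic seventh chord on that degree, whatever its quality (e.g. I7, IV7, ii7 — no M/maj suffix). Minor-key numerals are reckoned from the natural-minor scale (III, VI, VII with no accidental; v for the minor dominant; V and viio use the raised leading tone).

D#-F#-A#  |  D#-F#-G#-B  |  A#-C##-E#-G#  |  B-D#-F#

D#-F#-A#: minor triad on D# = scale degree 1 → i.
D#-F#-G#-B: minor seventh chord on G# = scale degree 4 → iv43.
A#-C##-E#-G#: dominant seventh chord on A# = scale degree 5 → V7.
B-D#-F#: major triad on B = scale degree 6 → VI.

i - iv43 - V7 - VI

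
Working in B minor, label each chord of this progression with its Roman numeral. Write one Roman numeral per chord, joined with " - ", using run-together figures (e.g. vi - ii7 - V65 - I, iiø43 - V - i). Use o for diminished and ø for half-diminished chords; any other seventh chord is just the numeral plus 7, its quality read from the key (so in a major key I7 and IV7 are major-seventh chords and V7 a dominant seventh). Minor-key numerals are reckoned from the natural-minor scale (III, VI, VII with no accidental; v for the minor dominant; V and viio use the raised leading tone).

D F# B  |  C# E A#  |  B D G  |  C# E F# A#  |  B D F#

i6 - viio6 - VI6 - V43 - i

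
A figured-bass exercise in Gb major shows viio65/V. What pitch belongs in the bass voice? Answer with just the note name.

The applied chord viio65/V is rooted on C: C-Eb-Gb-Bbb.
The figure 65 means first inversion — the third is in the bass.

Eb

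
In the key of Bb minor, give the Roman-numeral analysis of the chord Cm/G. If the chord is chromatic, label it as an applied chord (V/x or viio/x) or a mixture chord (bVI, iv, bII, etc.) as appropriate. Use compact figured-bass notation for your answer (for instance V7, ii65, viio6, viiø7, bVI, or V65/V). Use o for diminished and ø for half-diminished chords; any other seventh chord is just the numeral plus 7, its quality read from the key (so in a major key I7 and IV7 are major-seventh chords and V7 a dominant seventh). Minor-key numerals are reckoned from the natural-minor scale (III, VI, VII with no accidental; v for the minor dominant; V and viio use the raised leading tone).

ii64

Stacked in thirds the chord is C-Eb-G: a minor triad on C.
C is the second degree of Bb minor. This is the minor supertonic, borrowed from the parallel major (the Dorian ii).
With G in the bass the chord is in second inversion, so the figured bass is 64.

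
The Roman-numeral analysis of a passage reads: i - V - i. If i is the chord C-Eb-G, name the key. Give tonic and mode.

C minor

The chord Cm is a minor triad rooted on C; its label is i.
If C is scale degree 1 and the mode makes that degree carry a minor triad, the tonic is C and the mode is minor.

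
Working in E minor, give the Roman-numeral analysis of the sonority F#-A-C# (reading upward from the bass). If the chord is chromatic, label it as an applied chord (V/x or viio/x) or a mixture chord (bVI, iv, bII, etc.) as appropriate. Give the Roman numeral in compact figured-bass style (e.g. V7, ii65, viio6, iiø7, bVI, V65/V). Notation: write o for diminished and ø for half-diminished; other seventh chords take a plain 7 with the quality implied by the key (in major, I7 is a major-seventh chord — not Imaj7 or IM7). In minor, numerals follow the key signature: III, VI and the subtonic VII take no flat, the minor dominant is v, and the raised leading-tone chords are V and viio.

ii

Stacked in thirds the chord is F#-A-C#: a minor triad on F#.
F# is the second degree of E minor. This is the minor supertonic, borrowed from the parallel major (the Dorian ii).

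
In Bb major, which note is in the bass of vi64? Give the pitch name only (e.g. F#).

D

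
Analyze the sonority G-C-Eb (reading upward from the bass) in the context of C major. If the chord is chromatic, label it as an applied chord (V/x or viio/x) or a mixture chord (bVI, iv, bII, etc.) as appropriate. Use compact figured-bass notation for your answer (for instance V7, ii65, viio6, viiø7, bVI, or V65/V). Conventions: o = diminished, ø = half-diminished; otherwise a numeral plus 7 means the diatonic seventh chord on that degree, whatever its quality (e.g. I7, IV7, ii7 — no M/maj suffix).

The pitches C-Eb-G form a minor triad rooted on C.
C is the first degree of C major. This is the minor tonic, borrowed from the parallel minor.
With G in the bass the chord is in second inversion, so the figured bass is 64.

i64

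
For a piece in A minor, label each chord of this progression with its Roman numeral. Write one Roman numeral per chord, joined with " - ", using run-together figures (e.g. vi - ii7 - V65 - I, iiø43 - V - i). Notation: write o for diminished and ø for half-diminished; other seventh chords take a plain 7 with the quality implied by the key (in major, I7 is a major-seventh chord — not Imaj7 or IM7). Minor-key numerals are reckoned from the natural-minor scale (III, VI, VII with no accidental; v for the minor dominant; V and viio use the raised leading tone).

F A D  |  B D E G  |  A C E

iv6 - v43 - i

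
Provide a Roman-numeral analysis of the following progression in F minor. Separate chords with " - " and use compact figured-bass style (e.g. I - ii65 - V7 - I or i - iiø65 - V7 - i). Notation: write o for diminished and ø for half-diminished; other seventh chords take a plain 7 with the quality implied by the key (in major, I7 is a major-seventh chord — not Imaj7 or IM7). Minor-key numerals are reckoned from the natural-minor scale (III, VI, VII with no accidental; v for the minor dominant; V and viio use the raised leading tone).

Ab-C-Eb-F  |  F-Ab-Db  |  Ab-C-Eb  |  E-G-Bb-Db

i65 - VI6 - III - viio7

Ab-C-Eb-F: root F is the tonic; minor seventh chord there is i65.
F-Ab-Db: root Db is the submediant; major triad there is VI6.
Ab-C-Eb: major triad on Ab = scale degree 3 → III.
E-G-Bb-Db: fully diminished seventh chord on E = scale degree 7 → viio7.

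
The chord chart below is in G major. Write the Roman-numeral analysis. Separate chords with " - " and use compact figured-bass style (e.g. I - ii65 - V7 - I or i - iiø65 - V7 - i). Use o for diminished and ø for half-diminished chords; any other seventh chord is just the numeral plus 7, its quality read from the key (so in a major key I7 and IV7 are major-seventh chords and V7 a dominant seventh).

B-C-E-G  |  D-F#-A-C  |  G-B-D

B-C-E-G: major seventh chord on C = scale degree 4 → IV42.
D-F#-A-C: dominant seventh chord on D = scale degree 5 → V7.
G-B-D: major triad on G = scale degree 1 → I.

IV42 - V7 - I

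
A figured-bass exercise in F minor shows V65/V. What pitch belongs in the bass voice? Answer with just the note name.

B

The applied chord V65/V is rooted on G: G-B-D-F.
The figure 65 means first inversion — the third is in the bass.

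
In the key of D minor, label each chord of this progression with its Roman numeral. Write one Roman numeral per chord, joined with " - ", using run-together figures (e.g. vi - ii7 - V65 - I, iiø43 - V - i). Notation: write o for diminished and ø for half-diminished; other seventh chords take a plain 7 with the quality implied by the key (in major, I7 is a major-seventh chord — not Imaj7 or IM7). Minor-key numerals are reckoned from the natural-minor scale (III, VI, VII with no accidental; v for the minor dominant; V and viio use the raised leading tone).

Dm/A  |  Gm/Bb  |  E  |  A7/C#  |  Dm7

i64 - iv6 - V/V - V65 - i7

Dm/A: minor triad on D = scale degree 1 → i64.
Gm/Bb: minor triad on G = scale degree 4 → iv6.
E: a major triad on E, the applied dominant of V → V/V.
A7/C#: dominant seventh chord on A = scale degree 5 → V65.
Dm7: root D is the tonic; minor seventh chord there is i7.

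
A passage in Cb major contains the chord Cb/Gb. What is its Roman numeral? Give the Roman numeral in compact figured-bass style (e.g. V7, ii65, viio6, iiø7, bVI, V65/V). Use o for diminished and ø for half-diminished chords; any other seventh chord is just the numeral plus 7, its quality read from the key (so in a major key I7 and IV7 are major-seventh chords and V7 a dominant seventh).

I64

Stacked in thirds the chord is Cb-Eb-Gb: a major triad on Cb.
Cb is scale degree 1 in Cb major, and a major triad on that degree is written I.
With Gb in the bass the chord is in second inversion, so the figured bass is 64.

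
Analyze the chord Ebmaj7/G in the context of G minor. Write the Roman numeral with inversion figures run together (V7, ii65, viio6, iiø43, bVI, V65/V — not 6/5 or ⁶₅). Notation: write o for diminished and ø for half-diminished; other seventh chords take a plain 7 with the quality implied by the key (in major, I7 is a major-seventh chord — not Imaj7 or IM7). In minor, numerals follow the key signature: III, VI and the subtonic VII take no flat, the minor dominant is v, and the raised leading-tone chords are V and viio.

Stacked in thirds the chord is Eb-G-Bb-D: a major seventh chord on Eb.
Eb is scale degree 6 in G minor, and a major seventh chord on that degree is written VI7.
With G in the bass the chord is in first inversion, so the figured bass is 65.

VI65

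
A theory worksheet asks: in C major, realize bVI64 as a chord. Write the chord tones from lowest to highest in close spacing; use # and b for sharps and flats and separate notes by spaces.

Eb Ab C

bVI64 is a major triad on the lowered sixth degree, borrowed from the parallel minor. In C major that root is Ab.
So the chord is Ab-C-Eb.
The figured bass 64 indicates second inversion, placing the fifth (Eb) in the bass: Eb-Ab-C.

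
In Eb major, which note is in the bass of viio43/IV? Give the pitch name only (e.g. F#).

The applied chord viio43/IV is rooted on G: G-Bb-Db-Fb.
The figure 43 means second inversion — the fifth is in the bass.

Db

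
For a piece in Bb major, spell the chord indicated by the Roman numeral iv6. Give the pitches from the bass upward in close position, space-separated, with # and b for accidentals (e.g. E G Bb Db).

Gb Bb Eb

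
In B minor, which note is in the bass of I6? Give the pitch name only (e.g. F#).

D#

I in B minor has root B; the chord is B-D#-F#.
The figure 6 means first inversion — the third is in the bass.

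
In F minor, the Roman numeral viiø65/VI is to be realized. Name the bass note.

Eb

The applied chord viiø65/VI is rooted on C: C-Eb-Gb-Bb.
The figure 65 means first inversion — the third is in the bass.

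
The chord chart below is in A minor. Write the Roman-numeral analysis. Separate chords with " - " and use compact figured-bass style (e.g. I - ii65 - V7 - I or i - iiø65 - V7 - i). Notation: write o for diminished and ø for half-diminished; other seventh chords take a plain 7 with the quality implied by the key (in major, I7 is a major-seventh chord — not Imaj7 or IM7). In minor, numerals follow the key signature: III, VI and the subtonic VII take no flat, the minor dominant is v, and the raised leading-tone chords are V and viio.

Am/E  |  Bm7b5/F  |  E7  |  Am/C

i64 - iiø43 - V7 - i6

Am/E: minor triad on A = scale degree 1 → i64.
Bm7b5/F: root B is the supertonic; half-diminished seventh chord there is iiø43.
E7: dominant seventh chord on E = scale degree 5 → V7.
Am/C: root A is the tonic; minor triad there is i6.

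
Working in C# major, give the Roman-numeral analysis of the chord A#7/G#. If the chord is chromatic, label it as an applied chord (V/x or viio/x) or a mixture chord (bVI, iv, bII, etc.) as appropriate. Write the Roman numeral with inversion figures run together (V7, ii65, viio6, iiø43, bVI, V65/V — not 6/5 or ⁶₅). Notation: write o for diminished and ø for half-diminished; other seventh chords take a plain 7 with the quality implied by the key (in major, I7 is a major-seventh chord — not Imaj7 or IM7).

The pitches A#-C##-E#-G# form a dominant seventh chord rooted on A#.
A# is not a diatonic chord root with this quality in C# major, but it lies a perfect fifth above D# (ii), so the chord functions as an applied dominant of ii.
With G# in the bass the chord is in third inversion, so the figured bass is 42.

V42/ii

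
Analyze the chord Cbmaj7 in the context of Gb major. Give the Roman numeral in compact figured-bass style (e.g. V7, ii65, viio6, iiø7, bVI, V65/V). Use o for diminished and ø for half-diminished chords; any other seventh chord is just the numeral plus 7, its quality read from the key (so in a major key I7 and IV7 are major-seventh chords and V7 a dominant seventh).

The pitches Cb-Eb-Gb-Bb form a major seventh chord rooted on Cb.
In Gb major, Cb is the subdominant; the diatonic major seventh chord there is IV7.

IV7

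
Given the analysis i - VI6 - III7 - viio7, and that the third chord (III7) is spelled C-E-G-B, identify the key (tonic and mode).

A minor

The anchor chord is a major seventh chord on C, labeled III7.
Counting down 2 scale steps from C places the tonic on A; a major seventh chord on degree 3 is diatonic only in minor.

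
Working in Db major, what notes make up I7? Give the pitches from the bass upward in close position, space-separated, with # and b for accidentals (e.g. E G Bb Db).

In Db major, scale degree 1 is Db, and the diatonic chord built there is a major seventh chord.
That chord is spelled Db-F-Ab-C.

Db F Ab C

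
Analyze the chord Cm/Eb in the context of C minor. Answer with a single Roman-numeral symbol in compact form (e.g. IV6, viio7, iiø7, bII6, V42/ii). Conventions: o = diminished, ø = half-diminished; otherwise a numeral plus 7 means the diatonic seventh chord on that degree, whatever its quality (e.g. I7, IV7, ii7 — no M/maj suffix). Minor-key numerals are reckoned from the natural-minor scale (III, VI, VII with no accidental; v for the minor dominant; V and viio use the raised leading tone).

i6

Stacked in thirds the chord is C-Eb-G: a minor triad on C.
In C minor, C is the tonic; the diatonic minor triad there is i.
With Eb in the bass the chord is in first inversion, so the figured bass is 6.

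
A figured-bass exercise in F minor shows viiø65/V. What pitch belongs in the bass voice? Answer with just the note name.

The applied chord viiø65/V is rooted on B: B-D-F-A.
The figure 65 means first inversion — the third is in the bass.

D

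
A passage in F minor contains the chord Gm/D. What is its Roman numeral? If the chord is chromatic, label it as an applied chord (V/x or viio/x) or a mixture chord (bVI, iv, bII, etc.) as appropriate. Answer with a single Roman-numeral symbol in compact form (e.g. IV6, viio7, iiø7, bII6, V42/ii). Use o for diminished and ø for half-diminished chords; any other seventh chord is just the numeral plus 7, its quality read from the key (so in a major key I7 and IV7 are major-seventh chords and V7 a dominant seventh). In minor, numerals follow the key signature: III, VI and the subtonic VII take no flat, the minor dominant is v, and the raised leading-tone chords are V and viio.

ii64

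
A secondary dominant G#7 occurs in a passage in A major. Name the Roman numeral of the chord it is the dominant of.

The chord is a dominant seventh chord on G#.
A dominant resolves down a perfect fifth: G# → C#. In A major, C# is scale degree 3, i.e. iii.

iii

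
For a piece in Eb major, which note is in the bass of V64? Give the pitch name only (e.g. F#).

F

V in Eb major has root Bb; the chord is Bb-D-F.
The figure 64 means second inversion — the fifth is in the bass.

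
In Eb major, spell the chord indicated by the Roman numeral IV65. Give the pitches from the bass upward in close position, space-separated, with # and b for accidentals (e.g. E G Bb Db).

C Eb G Ab

The numeral's case and figure indicate a major seventh chord. In Eb major its root, the fourth degree, is Ab.
That chord is spelled Ab-C-Eb-G.
The figured bass 65 indicates first inversion, placing the third (C) in the bass: C-Eb-G-Ab.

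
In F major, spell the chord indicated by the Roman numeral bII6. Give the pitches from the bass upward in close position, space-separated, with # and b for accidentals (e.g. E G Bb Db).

bII6 is the Neapolitan sixth — a major triad on the lowered second degree, here in its customary first inversion. In F major that root is Gb.
So the chord is Gb-Bb-Db.
The figured bass 6 indicates first inversion, placing the third (Bb) in the bass: Bb-Db-Gb.

Bb Db Gb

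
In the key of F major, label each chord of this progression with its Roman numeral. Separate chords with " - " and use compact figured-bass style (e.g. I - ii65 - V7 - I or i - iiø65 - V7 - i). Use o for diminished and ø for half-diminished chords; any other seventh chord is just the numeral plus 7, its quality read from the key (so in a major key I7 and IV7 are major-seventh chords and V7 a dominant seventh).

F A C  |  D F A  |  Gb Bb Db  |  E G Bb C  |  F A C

F-A-C: major triad on F = scale degree 1 → I.
D-F-A: minor triad on D = scale degree 6 → vi.
Gb-Bb-Db is non-diatonic — a major triad on the lowered supertonic (Gb): the Neapolitan chord, bII.
E-G-Bb-C: dominant seventh chord on C = scale degree 5 → V65.
F-A-C: major triad on F = scale degree 1 → I.

I - vi - bII - V65 - I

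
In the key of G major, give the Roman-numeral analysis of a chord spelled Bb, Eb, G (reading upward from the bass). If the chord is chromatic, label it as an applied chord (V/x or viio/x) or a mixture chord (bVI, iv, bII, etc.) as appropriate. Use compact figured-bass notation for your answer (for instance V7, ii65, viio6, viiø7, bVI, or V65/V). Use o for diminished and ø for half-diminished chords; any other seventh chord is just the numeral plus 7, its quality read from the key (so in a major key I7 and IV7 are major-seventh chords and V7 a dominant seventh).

bVI64

Stacked in thirds the chord is Eb-G-Bb: a major triad on Eb.
Eb is the lowered sixth degree of G major (diatonic 6 would be E). This is a major triad on the lowered sixth degree, borrowed from the parallel minor.
With Bb in the bass the chord is in second inversion, so the figured bass is 64.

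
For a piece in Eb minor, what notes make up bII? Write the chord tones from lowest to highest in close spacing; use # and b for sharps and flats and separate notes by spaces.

bII is the Neapolitan chord — a major triad on the lowered second degree. In Eb minor that root is Fb.
So the chord is Fb-Ab-Cb, a major triad.

Fb Ab Cb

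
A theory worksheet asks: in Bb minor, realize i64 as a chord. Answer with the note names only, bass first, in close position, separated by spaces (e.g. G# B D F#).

F Bb Db

In Bb minor, the tonic is Bb, and the diatonic chord built there is a minor triad.
That chord is spelled Bb-Db-F.
With the 64 figure the chord is in second inversion; from the bass F upward in close position it reads F-Bb-Db.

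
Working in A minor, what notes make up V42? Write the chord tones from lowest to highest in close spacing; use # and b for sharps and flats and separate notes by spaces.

D E G# B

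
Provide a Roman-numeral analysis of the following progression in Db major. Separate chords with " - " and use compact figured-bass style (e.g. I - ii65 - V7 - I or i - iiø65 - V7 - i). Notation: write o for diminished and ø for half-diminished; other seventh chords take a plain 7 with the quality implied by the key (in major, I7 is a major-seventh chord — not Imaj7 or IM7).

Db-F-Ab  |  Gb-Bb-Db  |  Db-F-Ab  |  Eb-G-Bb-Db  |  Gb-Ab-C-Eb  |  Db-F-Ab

I - IV - I - V7/V - V42 - I

Db-F-Ab: root Db is the tonic; major triad there is I.
Gb-Bb-Db has root Gb, degree 4 in Db major, so IV.
Db-F-Ab: major triad on Db = scale degree 1 → I.
Eb-G-Bb-Db: a dominant seventh chord on Eb, the applied dominant of V → V7/V.
Gb-Ab-C-Eb: root Ab is the dominant; dominant seventh chord there is V42.
Db-F-Ab: major triad on Db = scale degree 1 → I.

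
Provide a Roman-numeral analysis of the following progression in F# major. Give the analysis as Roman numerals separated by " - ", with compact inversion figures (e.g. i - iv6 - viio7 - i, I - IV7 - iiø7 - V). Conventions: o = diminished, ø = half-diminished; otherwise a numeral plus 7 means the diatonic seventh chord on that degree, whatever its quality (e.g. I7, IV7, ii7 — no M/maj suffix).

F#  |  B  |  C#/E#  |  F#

F#: major triad on F# = scale degree 1 → I.
B: major triad on B = scale degree 4 → IV.
C#/E#: root C# is the dominant; major triad there is V6.
F#: major triad on F# = scale degree 1 → I.

I - IV - V6 - I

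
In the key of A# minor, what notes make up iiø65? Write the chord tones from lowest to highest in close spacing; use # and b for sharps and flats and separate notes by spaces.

The numeral's case and figure indicate a half-diminished seventh chord. In A# minor its root, the supertonic, is B#.
That chord is spelled B#-D#-F#-A#.
With the 65 figure the chord is in first inversion; from the bass D# upward in close position it reads D#-F#-A#-B#.

D# F# A# B#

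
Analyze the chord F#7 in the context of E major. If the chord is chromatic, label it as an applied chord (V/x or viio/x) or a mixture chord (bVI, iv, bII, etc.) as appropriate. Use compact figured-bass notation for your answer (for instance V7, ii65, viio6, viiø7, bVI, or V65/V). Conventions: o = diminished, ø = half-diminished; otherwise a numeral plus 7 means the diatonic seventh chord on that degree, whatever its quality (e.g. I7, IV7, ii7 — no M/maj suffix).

V7/V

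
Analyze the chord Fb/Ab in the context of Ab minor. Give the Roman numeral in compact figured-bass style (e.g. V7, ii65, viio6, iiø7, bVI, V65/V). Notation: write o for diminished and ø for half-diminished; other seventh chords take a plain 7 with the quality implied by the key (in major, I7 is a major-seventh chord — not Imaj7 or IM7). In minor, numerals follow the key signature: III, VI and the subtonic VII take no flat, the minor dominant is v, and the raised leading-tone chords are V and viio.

VI6

Stacked in thirds the chord is Fb-Ab-Cb: a major triad on Fb.
Fb is scale degree 6 in Ab minor, and a major triad on that degree is written VI.
With Ab in the bass the chord is in first inversion, so the figured bass is 6.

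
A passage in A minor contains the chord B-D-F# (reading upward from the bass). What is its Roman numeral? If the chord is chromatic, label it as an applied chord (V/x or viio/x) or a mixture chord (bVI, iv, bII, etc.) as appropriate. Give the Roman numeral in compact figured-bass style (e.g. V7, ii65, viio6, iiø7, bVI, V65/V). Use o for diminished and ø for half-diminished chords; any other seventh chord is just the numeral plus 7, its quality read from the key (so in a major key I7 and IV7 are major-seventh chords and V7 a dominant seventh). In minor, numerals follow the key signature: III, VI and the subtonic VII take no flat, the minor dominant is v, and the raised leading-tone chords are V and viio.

Stacked in thirds the chord is B-D-F#: a minor triad on B.
B is the second degree of A minor. This is the minor supertonic, borrowed from the parallel major (the Dorian ii).

ii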